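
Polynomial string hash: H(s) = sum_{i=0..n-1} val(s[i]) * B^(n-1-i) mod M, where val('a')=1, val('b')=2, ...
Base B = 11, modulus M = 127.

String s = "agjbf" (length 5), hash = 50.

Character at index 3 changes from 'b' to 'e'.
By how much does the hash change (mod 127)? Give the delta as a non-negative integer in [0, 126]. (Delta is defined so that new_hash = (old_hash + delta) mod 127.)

Delta formula: (val(new) - val(old)) * B^(n-1-k) mod M
  val('e') - val('b') = 5 - 2 = 3
  B^(n-1-k) = 11^1 mod 127 = 11
  Delta = 3 * 11 mod 127 = 33

Answer: 33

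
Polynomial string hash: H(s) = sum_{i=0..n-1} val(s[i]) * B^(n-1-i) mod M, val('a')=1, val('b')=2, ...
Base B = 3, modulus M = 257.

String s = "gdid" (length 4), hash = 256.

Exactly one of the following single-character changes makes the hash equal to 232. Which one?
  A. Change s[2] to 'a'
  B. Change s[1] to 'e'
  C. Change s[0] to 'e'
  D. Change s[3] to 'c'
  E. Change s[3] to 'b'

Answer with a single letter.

Answer: A

Derivation:
Option A: s[2]='i'->'a', delta=(1-9)*3^1 mod 257 = 233, hash=256+233 mod 257 = 232 <-- target
Option B: s[1]='d'->'e', delta=(5-4)*3^2 mod 257 = 9, hash=256+9 mod 257 = 8
Option C: s[0]='g'->'e', delta=(5-7)*3^3 mod 257 = 203, hash=256+203 mod 257 = 202
Option D: s[3]='d'->'c', delta=(3-4)*3^0 mod 257 = 256, hash=256+256 mod 257 = 255
Option E: s[3]='d'->'b', delta=(2-4)*3^0 mod 257 = 255, hash=256+255 mod 257 = 254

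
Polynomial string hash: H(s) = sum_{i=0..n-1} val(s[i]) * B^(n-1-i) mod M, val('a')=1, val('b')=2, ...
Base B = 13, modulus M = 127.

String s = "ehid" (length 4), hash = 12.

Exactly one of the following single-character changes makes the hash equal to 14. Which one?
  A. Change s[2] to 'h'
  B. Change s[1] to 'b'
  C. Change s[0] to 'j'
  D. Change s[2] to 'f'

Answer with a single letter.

Answer: B

Derivation:
Option A: s[2]='i'->'h', delta=(8-9)*13^1 mod 127 = 114, hash=12+114 mod 127 = 126
Option B: s[1]='h'->'b', delta=(2-8)*13^2 mod 127 = 2, hash=12+2 mod 127 = 14 <-- target
Option C: s[0]='e'->'j', delta=(10-5)*13^3 mod 127 = 63, hash=12+63 mod 127 = 75
Option D: s[2]='i'->'f', delta=(6-9)*13^1 mod 127 = 88, hash=12+88 mod 127 = 100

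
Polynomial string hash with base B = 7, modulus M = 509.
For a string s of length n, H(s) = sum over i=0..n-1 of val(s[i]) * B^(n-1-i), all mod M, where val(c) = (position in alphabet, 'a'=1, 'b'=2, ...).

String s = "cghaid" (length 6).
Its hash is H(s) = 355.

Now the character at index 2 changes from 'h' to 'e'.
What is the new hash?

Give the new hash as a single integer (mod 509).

val('h') = 8, val('e') = 5
Position k = 2, exponent = n-1-k = 3
B^3 mod M = 7^3 mod 509 = 343
Delta = (5 - 8) * 343 mod 509 = 498
New hash = (355 + 498) mod 509 = 344

Answer: 344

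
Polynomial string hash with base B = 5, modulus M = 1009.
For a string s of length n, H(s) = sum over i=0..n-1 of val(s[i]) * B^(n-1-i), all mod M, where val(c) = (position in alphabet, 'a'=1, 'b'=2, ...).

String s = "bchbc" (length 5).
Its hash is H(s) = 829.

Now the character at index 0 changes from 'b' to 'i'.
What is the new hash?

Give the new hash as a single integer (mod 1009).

Answer: 159

Derivation:
val('b') = 2, val('i') = 9
Position k = 0, exponent = n-1-k = 4
B^4 mod M = 5^4 mod 1009 = 625
Delta = (9 - 2) * 625 mod 1009 = 339
New hash = (829 + 339) mod 1009 = 159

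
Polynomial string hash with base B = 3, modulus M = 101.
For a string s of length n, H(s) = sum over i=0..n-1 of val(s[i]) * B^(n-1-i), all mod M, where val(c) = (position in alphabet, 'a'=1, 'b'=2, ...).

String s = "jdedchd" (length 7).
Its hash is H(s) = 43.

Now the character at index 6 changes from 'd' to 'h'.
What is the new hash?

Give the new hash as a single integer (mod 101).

val('d') = 4, val('h') = 8
Position k = 6, exponent = n-1-k = 0
B^0 mod M = 3^0 mod 101 = 1
Delta = (8 - 4) * 1 mod 101 = 4
New hash = (43 + 4) mod 101 = 47

Answer: 47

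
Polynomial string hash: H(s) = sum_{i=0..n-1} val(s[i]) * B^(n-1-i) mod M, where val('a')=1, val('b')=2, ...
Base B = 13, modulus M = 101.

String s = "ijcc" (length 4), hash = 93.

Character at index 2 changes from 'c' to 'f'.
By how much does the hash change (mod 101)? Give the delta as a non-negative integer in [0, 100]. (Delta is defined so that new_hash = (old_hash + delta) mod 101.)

Answer: 39

Derivation:
Delta formula: (val(new) - val(old)) * B^(n-1-k) mod M
  val('f') - val('c') = 6 - 3 = 3
  B^(n-1-k) = 13^1 mod 101 = 13
  Delta = 3 * 13 mod 101 = 39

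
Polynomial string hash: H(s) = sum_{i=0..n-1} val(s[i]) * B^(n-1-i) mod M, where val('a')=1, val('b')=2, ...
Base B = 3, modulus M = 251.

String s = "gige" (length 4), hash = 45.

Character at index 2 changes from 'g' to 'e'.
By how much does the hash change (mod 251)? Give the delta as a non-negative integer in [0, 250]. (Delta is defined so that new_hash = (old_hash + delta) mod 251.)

Delta formula: (val(new) - val(old)) * B^(n-1-k) mod M
  val('e') - val('g') = 5 - 7 = -2
  B^(n-1-k) = 3^1 mod 251 = 3
  Delta = -2 * 3 mod 251 = 245

Answer: 245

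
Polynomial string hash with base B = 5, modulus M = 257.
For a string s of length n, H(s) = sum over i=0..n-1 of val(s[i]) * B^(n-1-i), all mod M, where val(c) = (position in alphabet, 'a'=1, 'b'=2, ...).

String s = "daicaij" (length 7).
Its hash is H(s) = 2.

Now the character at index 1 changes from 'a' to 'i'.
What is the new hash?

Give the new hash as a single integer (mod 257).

Answer: 73

Derivation:
val('a') = 1, val('i') = 9
Position k = 1, exponent = n-1-k = 5
B^5 mod M = 5^5 mod 257 = 41
Delta = (9 - 1) * 41 mod 257 = 71
New hash = (2 + 71) mod 257 = 73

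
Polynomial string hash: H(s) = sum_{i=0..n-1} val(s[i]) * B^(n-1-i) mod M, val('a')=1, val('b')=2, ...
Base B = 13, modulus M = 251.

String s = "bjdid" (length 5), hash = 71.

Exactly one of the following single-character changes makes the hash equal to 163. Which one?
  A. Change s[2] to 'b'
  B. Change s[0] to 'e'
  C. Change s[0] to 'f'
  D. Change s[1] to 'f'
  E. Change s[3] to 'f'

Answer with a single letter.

Option A: s[2]='d'->'b', delta=(2-4)*13^2 mod 251 = 164, hash=71+164 mod 251 = 235
Option B: s[0]='b'->'e', delta=(5-2)*13^4 mod 251 = 92, hash=71+92 mod 251 = 163 <-- target
Option C: s[0]='b'->'f', delta=(6-2)*13^4 mod 251 = 39, hash=71+39 mod 251 = 110
Option D: s[1]='j'->'f', delta=(6-10)*13^3 mod 251 = 248, hash=71+248 mod 251 = 68
Option E: s[3]='i'->'f', delta=(6-9)*13^1 mod 251 = 212, hash=71+212 mod 251 = 32

Answer: B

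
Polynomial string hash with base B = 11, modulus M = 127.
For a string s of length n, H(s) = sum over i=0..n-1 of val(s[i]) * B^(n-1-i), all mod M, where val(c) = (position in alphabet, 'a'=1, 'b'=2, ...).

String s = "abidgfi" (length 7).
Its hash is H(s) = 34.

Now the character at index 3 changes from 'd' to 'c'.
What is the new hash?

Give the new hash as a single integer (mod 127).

val('d') = 4, val('c') = 3
Position k = 3, exponent = n-1-k = 3
B^3 mod M = 11^3 mod 127 = 61
Delta = (3 - 4) * 61 mod 127 = 66
New hash = (34 + 66) mod 127 = 100

Answer: 100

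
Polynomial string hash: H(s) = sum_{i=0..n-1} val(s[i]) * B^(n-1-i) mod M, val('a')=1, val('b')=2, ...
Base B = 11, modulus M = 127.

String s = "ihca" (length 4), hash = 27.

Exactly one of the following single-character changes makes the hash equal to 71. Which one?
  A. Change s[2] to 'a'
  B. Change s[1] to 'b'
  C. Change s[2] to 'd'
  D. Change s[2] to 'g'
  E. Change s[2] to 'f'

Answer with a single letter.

Option A: s[2]='c'->'a', delta=(1-3)*11^1 mod 127 = 105, hash=27+105 mod 127 = 5
Option B: s[1]='h'->'b', delta=(2-8)*11^2 mod 127 = 36, hash=27+36 mod 127 = 63
Option C: s[2]='c'->'d', delta=(4-3)*11^1 mod 127 = 11, hash=27+11 mod 127 = 38
Option D: s[2]='c'->'g', delta=(7-3)*11^1 mod 127 = 44, hash=27+44 mod 127 = 71 <-- target
Option E: s[2]='c'->'f', delta=(6-3)*11^1 mod 127 = 33, hash=27+33 mod 127 = 60

Answer: D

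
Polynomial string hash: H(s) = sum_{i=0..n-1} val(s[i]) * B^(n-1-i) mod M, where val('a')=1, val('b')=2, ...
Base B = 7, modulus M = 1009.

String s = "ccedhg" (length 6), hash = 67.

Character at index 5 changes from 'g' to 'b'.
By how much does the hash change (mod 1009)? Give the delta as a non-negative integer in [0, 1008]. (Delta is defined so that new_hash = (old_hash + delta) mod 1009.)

Delta formula: (val(new) - val(old)) * B^(n-1-k) mod M
  val('b') - val('g') = 2 - 7 = -5
  B^(n-1-k) = 7^0 mod 1009 = 1
  Delta = -5 * 1 mod 1009 = 1004

Answer: 1004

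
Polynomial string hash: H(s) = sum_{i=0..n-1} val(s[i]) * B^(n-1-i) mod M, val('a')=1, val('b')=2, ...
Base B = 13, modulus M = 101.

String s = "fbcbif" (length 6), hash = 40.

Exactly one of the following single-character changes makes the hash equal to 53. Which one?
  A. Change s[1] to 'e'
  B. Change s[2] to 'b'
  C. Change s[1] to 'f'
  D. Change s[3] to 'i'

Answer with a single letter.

Answer: C

Derivation:
Option A: s[1]='b'->'e', delta=(5-2)*13^4 mod 101 = 35, hash=40+35 mod 101 = 75
Option B: s[2]='c'->'b', delta=(2-3)*13^3 mod 101 = 25, hash=40+25 mod 101 = 65
Option C: s[1]='b'->'f', delta=(6-2)*13^4 mod 101 = 13, hash=40+13 mod 101 = 53 <-- target
Option D: s[3]='b'->'i', delta=(9-2)*13^2 mod 101 = 72, hash=40+72 mod 101 = 11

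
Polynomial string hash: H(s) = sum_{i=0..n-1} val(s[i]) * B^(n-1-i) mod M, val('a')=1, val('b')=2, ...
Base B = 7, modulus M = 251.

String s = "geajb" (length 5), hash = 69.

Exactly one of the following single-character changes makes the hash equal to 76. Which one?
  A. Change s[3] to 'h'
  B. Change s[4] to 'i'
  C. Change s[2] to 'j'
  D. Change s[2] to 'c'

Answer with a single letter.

Option A: s[3]='j'->'h', delta=(8-10)*7^1 mod 251 = 237, hash=69+237 mod 251 = 55
Option B: s[4]='b'->'i', delta=(9-2)*7^0 mod 251 = 7, hash=69+7 mod 251 = 76 <-- target
Option C: s[2]='a'->'j', delta=(10-1)*7^2 mod 251 = 190, hash=69+190 mod 251 = 8
Option D: s[2]='a'->'c', delta=(3-1)*7^2 mod 251 = 98, hash=69+98 mod 251 = 167

Answer: B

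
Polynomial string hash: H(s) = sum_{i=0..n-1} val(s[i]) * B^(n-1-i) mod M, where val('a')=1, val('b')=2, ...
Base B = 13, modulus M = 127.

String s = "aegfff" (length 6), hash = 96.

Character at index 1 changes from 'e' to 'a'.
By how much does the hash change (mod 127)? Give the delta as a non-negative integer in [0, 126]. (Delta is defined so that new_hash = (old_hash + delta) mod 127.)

Answer: 56

Derivation:
Delta formula: (val(new) - val(old)) * B^(n-1-k) mod M
  val('a') - val('e') = 1 - 5 = -4
  B^(n-1-k) = 13^4 mod 127 = 113
  Delta = -4 * 113 mod 127 = 56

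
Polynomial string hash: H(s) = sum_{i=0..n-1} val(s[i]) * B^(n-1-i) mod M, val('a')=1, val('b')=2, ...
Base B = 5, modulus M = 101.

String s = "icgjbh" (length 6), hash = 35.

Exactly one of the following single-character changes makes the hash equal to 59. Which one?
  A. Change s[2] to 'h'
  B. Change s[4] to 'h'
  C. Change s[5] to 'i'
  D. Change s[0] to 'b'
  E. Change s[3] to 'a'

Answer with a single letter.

Option A: s[2]='g'->'h', delta=(8-7)*5^3 mod 101 = 24, hash=35+24 mod 101 = 59 <-- target
Option B: s[4]='b'->'h', delta=(8-2)*5^1 mod 101 = 30, hash=35+30 mod 101 = 65
Option C: s[5]='h'->'i', delta=(9-8)*5^0 mod 101 = 1, hash=35+1 mod 101 = 36
Option D: s[0]='i'->'b', delta=(2-9)*5^5 mod 101 = 42, hash=35+42 mod 101 = 77
Option E: s[3]='j'->'a', delta=(1-10)*5^2 mod 101 = 78, hash=35+78 mod 101 = 12

Answer: A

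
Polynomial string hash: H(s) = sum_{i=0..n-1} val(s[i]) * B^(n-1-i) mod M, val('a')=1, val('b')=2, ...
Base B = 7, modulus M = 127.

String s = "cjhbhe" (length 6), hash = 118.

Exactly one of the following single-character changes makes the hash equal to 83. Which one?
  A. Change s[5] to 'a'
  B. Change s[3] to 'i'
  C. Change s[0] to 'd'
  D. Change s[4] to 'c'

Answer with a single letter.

Answer: D

Derivation:
Option A: s[5]='e'->'a', delta=(1-5)*7^0 mod 127 = 123, hash=118+123 mod 127 = 114
Option B: s[3]='b'->'i', delta=(9-2)*7^2 mod 127 = 89, hash=118+89 mod 127 = 80
Option C: s[0]='c'->'d', delta=(4-3)*7^5 mod 127 = 43, hash=118+43 mod 127 = 34
Option D: s[4]='h'->'c', delta=(3-8)*7^1 mod 127 = 92, hash=118+92 mod 127 = 83 <-- target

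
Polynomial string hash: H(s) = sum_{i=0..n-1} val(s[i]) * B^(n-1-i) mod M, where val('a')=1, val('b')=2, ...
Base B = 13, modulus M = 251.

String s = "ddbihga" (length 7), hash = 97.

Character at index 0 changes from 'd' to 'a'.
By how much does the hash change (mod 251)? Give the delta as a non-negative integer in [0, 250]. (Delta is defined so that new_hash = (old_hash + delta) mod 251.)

Answer: 14

Derivation:
Delta formula: (val(new) - val(old)) * B^(n-1-k) mod M
  val('a') - val('d') = 1 - 4 = -3
  B^(n-1-k) = 13^6 mod 251 = 79
  Delta = -3 * 79 mod 251 = 14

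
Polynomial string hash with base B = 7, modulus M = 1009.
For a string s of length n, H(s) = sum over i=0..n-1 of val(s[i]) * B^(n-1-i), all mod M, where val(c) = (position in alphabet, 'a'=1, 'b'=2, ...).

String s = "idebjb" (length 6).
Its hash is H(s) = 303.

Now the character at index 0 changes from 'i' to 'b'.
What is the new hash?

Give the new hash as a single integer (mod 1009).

val('i') = 9, val('b') = 2
Position k = 0, exponent = n-1-k = 5
B^5 mod M = 7^5 mod 1009 = 663
Delta = (2 - 9) * 663 mod 1009 = 404
New hash = (303 + 404) mod 1009 = 707

Answer: 707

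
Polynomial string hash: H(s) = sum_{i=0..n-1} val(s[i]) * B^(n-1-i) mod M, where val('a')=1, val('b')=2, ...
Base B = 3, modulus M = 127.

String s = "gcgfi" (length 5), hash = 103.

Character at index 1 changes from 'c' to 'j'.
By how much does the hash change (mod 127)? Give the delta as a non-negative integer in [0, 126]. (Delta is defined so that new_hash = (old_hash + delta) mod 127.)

Delta formula: (val(new) - val(old)) * B^(n-1-k) mod M
  val('j') - val('c') = 10 - 3 = 7
  B^(n-1-k) = 3^3 mod 127 = 27
  Delta = 7 * 27 mod 127 = 62

Answer: 62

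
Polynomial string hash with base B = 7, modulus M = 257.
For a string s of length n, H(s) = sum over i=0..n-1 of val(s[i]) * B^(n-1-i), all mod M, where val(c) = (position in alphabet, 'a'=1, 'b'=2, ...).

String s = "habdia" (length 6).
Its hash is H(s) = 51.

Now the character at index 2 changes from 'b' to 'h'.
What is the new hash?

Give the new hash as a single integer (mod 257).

val('b') = 2, val('h') = 8
Position k = 2, exponent = n-1-k = 3
B^3 mod M = 7^3 mod 257 = 86
Delta = (8 - 2) * 86 mod 257 = 2
New hash = (51 + 2) mod 257 = 53

Answer: 53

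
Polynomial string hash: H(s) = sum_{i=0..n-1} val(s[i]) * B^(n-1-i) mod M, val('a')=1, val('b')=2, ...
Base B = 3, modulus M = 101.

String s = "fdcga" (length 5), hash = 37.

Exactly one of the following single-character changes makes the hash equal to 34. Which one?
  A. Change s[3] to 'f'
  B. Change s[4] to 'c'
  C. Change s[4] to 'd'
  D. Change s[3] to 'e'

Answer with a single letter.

Answer: A

Derivation:
Option A: s[3]='g'->'f', delta=(6-7)*3^1 mod 101 = 98, hash=37+98 mod 101 = 34 <-- target
Option B: s[4]='a'->'c', delta=(3-1)*3^0 mod 101 = 2, hash=37+2 mod 101 = 39
Option C: s[4]='a'->'d', delta=(4-1)*3^0 mod 101 = 3, hash=37+3 mod 101 = 40
Option D: s[3]='g'->'e', delta=(5-7)*3^1 mod 101 = 95, hash=37+95 mod 101 = 31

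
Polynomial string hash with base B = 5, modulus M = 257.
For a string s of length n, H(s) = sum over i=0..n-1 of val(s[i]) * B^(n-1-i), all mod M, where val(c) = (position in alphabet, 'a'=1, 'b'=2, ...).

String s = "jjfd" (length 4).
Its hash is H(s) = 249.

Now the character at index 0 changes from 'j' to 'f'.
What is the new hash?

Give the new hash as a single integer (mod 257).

Answer: 6

Derivation:
val('j') = 10, val('f') = 6
Position k = 0, exponent = n-1-k = 3
B^3 mod M = 5^3 mod 257 = 125
Delta = (6 - 10) * 125 mod 257 = 14
New hash = (249 + 14) mod 257 = 6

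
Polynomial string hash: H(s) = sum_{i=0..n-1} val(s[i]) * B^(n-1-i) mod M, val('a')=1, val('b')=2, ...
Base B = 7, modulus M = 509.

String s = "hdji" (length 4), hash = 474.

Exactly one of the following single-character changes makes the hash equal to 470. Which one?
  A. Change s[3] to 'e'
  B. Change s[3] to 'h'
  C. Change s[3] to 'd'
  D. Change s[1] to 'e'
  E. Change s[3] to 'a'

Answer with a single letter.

Answer: A

Derivation:
Option A: s[3]='i'->'e', delta=(5-9)*7^0 mod 509 = 505, hash=474+505 mod 509 = 470 <-- target
Option B: s[3]='i'->'h', delta=(8-9)*7^0 mod 509 = 508, hash=474+508 mod 509 = 473
Option C: s[3]='i'->'d', delta=(4-9)*7^0 mod 509 = 504, hash=474+504 mod 509 = 469
Option D: s[1]='d'->'e', delta=(5-4)*7^2 mod 509 = 49, hash=474+49 mod 509 = 14
Option E: s[3]='i'->'a', delta=(1-9)*7^0 mod 509 = 501, hash=474+501 mod 509 = 466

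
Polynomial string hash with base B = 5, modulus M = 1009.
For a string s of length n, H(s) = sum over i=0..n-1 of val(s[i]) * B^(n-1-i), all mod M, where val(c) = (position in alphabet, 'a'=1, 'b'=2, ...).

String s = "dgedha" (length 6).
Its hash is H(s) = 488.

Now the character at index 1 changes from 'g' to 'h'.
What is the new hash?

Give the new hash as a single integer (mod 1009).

val('g') = 7, val('h') = 8
Position k = 1, exponent = n-1-k = 4
B^4 mod M = 5^4 mod 1009 = 625
Delta = (8 - 7) * 625 mod 1009 = 625
New hash = (488 + 625) mod 1009 = 104

Answer: 104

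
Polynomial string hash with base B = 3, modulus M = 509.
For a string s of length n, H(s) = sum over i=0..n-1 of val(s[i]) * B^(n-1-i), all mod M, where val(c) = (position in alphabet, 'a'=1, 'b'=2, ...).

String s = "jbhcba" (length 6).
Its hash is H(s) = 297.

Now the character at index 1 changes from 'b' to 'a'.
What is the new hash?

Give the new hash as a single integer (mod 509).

val('b') = 2, val('a') = 1
Position k = 1, exponent = n-1-k = 4
B^4 mod M = 3^4 mod 509 = 81
Delta = (1 - 2) * 81 mod 509 = 428
New hash = (297 + 428) mod 509 = 216

Answer: 216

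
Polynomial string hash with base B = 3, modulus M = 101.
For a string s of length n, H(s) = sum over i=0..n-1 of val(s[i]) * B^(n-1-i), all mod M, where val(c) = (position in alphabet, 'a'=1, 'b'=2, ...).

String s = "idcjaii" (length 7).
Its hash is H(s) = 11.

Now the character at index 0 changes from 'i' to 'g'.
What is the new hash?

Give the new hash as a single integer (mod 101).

Answer: 68

Derivation:
val('i') = 9, val('g') = 7
Position k = 0, exponent = n-1-k = 6
B^6 mod M = 3^6 mod 101 = 22
Delta = (7 - 9) * 22 mod 101 = 57
New hash = (11 + 57) mod 101 = 68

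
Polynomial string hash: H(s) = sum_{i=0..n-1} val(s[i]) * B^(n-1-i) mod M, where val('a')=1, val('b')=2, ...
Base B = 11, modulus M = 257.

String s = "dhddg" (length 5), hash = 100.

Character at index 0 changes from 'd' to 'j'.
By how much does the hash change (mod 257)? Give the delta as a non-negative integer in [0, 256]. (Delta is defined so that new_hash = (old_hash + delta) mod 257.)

Answer: 209

Derivation:
Delta formula: (val(new) - val(old)) * B^(n-1-k) mod M
  val('j') - val('d') = 10 - 4 = 6
  B^(n-1-k) = 11^4 mod 257 = 249
  Delta = 6 * 249 mod 257 = 209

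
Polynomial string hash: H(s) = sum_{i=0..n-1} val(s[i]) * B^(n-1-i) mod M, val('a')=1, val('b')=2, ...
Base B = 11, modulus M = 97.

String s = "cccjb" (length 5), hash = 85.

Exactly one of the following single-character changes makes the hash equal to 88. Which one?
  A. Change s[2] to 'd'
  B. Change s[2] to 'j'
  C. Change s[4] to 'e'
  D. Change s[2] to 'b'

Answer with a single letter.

Answer: C

Derivation:
Option A: s[2]='c'->'d', delta=(4-3)*11^2 mod 97 = 24, hash=85+24 mod 97 = 12
Option B: s[2]='c'->'j', delta=(10-3)*11^2 mod 97 = 71, hash=85+71 mod 97 = 59
Option C: s[4]='b'->'e', delta=(5-2)*11^0 mod 97 = 3, hash=85+3 mod 97 = 88 <-- target
Option D: s[2]='c'->'b', delta=(2-3)*11^2 mod 97 = 73, hash=85+73 mod 97 = 61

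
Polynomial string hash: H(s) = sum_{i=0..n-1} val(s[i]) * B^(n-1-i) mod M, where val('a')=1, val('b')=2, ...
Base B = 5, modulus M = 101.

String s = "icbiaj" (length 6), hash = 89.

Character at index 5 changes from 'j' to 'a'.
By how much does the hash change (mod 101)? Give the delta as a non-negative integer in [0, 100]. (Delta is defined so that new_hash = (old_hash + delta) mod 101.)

Answer: 92

Derivation:
Delta formula: (val(new) - val(old)) * B^(n-1-k) mod M
  val('a') - val('j') = 1 - 10 = -9
  B^(n-1-k) = 5^0 mod 101 = 1
  Delta = -9 * 1 mod 101 = 92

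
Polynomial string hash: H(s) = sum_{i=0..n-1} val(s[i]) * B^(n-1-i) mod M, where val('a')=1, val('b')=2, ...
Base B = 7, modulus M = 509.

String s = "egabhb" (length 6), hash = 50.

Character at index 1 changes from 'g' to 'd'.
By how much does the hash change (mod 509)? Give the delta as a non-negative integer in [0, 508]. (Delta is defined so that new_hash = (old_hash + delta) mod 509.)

Delta formula: (val(new) - val(old)) * B^(n-1-k) mod M
  val('d') - val('g') = 4 - 7 = -3
  B^(n-1-k) = 7^4 mod 509 = 365
  Delta = -3 * 365 mod 509 = 432

Answer: 432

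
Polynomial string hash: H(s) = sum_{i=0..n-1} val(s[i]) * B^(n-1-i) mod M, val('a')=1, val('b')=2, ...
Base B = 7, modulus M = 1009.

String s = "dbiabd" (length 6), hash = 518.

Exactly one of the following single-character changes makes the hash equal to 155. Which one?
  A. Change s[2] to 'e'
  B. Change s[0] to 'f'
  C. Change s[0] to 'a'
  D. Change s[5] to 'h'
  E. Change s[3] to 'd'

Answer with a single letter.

Option A: s[2]='i'->'e', delta=(5-9)*7^3 mod 1009 = 646, hash=518+646 mod 1009 = 155 <-- target
Option B: s[0]='d'->'f', delta=(6-4)*7^5 mod 1009 = 317, hash=518+317 mod 1009 = 835
Option C: s[0]='d'->'a', delta=(1-4)*7^5 mod 1009 = 29, hash=518+29 mod 1009 = 547
Option D: s[5]='d'->'h', delta=(8-4)*7^0 mod 1009 = 4, hash=518+4 mod 1009 = 522
Option E: s[3]='a'->'d', delta=(4-1)*7^2 mod 1009 = 147, hash=518+147 mod 1009 = 665

Answer: A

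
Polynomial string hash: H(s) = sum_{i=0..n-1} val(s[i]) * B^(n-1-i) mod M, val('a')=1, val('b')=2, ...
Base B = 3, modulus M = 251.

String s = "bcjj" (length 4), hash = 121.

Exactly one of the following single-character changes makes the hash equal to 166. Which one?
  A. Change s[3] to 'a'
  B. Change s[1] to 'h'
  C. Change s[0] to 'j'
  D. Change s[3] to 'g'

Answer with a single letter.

Answer: B

Derivation:
Option A: s[3]='j'->'a', delta=(1-10)*3^0 mod 251 = 242, hash=121+242 mod 251 = 112
Option B: s[1]='c'->'h', delta=(8-3)*3^2 mod 251 = 45, hash=121+45 mod 251 = 166 <-- target
Option C: s[0]='b'->'j', delta=(10-2)*3^3 mod 251 = 216, hash=121+216 mod 251 = 86
Option D: s[3]='j'->'g', delta=(7-10)*3^0 mod 251 = 248, hash=121+248 mod 251 = 118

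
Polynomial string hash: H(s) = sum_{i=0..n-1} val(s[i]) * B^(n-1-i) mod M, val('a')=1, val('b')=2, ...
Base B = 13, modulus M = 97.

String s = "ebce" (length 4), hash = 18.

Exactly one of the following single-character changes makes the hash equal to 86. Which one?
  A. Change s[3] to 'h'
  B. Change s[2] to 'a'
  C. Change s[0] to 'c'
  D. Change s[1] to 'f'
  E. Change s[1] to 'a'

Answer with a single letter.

Option A: s[3]='e'->'h', delta=(8-5)*13^0 mod 97 = 3, hash=18+3 mod 97 = 21
Option B: s[2]='c'->'a', delta=(1-3)*13^1 mod 97 = 71, hash=18+71 mod 97 = 89
Option C: s[0]='e'->'c', delta=(3-5)*13^3 mod 97 = 68, hash=18+68 mod 97 = 86 <-- target
Option D: s[1]='b'->'f', delta=(6-2)*13^2 mod 97 = 94, hash=18+94 mod 97 = 15
Option E: s[1]='b'->'a', delta=(1-2)*13^2 mod 97 = 25, hash=18+25 mod 97 = 43

Answer: C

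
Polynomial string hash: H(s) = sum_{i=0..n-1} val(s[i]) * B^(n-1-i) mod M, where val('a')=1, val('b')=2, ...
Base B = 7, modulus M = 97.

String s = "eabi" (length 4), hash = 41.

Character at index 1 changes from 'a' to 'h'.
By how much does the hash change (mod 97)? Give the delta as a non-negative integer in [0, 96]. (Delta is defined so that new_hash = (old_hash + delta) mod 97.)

Delta formula: (val(new) - val(old)) * B^(n-1-k) mod M
  val('h') - val('a') = 8 - 1 = 7
  B^(n-1-k) = 7^2 mod 97 = 49
  Delta = 7 * 49 mod 97 = 52

Answer: 52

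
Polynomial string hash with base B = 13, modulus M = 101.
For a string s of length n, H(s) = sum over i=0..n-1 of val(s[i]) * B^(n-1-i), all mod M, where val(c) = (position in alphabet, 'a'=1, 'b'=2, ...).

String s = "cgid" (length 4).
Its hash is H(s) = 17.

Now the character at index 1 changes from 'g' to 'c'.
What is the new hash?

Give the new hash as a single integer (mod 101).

val('g') = 7, val('c') = 3
Position k = 1, exponent = n-1-k = 2
B^2 mod M = 13^2 mod 101 = 68
Delta = (3 - 7) * 68 mod 101 = 31
New hash = (17 + 31) mod 101 = 48

Answer: 48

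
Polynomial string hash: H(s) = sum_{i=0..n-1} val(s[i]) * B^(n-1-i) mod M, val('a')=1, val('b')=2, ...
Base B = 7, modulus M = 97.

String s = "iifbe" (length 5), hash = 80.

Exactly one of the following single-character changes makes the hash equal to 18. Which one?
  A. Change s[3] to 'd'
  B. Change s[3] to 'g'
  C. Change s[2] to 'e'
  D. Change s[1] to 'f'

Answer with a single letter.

Answer: B

Derivation:
Option A: s[3]='b'->'d', delta=(4-2)*7^1 mod 97 = 14, hash=80+14 mod 97 = 94
Option B: s[3]='b'->'g', delta=(7-2)*7^1 mod 97 = 35, hash=80+35 mod 97 = 18 <-- target
Option C: s[2]='f'->'e', delta=(5-6)*7^2 mod 97 = 48, hash=80+48 mod 97 = 31
Option D: s[1]='i'->'f', delta=(6-9)*7^3 mod 97 = 38, hash=80+38 mod 97 = 21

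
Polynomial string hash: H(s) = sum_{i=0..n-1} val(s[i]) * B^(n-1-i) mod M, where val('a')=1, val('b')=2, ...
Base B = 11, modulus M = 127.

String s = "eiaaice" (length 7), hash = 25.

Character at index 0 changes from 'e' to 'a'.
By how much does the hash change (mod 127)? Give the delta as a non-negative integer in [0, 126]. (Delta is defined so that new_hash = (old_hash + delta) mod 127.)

Delta formula: (val(new) - val(old)) * B^(n-1-k) mod M
  val('a') - val('e') = 1 - 5 = -4
  B^(n-1-k) = 11^6 mod 127 = 38
  Delta = -4 * 38 mod 127 = 102

Answer: 102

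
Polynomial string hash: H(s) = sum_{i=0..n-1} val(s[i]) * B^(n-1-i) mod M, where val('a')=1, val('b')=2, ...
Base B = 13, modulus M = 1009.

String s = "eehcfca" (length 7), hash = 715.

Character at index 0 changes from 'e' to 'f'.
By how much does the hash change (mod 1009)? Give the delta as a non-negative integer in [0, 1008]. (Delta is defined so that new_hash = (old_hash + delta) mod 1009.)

Delta formula: (val(new) - val(old)) * B^(n-1-k) mod M
  val('f') - val('e') = 6 - 5 = 1
  B^(n-1-k) = 13^6 mod 1009 = 762
  Delta = 1 * 762 mod 1009 = 762

Answer: 762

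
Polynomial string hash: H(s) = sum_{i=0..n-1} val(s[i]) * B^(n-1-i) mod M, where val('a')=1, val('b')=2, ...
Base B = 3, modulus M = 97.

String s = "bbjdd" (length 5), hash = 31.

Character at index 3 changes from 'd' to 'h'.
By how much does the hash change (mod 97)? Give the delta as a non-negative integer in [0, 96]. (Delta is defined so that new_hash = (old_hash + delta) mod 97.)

Delta formula: (val(new) - val(old)) * B^(n-1-k) mod M
  val('h') - val('d') = 8 - 4 = 4
  B^(n-1-k) = 3^1 mod 97 = 3
  Delta = 4 * 3 mod 97 = 12

Answer: 12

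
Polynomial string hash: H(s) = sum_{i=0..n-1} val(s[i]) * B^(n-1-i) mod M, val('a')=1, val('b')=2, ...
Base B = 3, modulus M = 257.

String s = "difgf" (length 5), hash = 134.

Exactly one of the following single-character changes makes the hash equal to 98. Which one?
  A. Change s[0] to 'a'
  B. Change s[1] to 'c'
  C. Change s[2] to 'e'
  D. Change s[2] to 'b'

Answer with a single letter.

Answer: D

Derivation:
Option A: s[0]='d'->'a', delta=(1-4)*3^4 mod 257 = 14, hash=134+14 mod 257 = 148
Option B: s[1]='i'->'c', delta=(3-9)*3^3 mod 257 = 95, hash=134+95 mod 257 = 229
Option C: s[2]='f'->'e', delta=(5-6)*3^2 mod 257 = 248, hash=134+248 mod 257 = 125
Option D: s[2]='f'->'b', delta=(2-6)*3^2 mod 257 = 221, hash=134+221 mod 257 = 98 <-- target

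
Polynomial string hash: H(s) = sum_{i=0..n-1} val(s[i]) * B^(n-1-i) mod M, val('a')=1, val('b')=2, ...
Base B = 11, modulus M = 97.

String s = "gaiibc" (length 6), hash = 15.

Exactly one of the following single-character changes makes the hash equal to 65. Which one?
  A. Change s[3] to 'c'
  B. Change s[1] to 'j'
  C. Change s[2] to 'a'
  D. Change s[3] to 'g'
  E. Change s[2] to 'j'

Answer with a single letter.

Answer: A

Derivation:
Option A: s[3]='i'->'c', delta=(3-9)*11^2 mod 97 = 50, hash=15+50 mod 97 = 65 <-- target
Option B: s[1]='a'->'j', delta=(10-1)*11^4 mod 97 = 43, hash=15+43 mod 97 = 58
Option C: s[2]='i'->'a', delta=(1-9)*11^3 mod 97 = 22, hash=15+22 mod 97 = 37
Option D: s[3]='i'->'g', delta=(7-9)*11^2 mod 97 = 49, hash=15+49 mod 97 = 64
Option E: s[2]='i'->'j', delta=(10-9)*11^3 mod 97 = 70, hash=15+70 mod 97 = 85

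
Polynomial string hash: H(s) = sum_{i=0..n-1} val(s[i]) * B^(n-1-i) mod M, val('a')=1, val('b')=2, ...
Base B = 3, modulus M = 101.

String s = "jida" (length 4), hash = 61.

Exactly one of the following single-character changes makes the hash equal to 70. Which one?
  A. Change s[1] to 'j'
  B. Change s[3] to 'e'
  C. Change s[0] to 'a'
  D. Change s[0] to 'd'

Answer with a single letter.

Option A: s[1]='i'->'j', delta=(10-9)*3^2 mod 101 = 9, hash=61+9 mod 101 = 70 <-- target
Option B: s[3]='a'->'e', delta=(5-1)*3^0 mod 101 = 4, hash=61+4 mod 101 = 65
Option C: s[0]='j'->'a', delta=(1-10)*3^3 mod 101 = 60, hash=61+60 mod 101 = 20
Option D: s[0]='j'->'d', delta=(4-10)*3^3 mod 101 = 40, hash=61+40 mod 101 = 0

Answer: A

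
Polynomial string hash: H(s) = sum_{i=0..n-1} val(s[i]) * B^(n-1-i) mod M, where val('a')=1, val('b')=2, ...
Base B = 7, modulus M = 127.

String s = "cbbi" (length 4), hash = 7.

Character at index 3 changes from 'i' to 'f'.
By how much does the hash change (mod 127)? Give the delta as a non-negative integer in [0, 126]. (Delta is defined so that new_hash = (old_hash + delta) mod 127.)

Answer: 124

Derivation:
Delta formula: (val(new) - val(old)) * B^(n-1-k) mod M
  val('f') - val('i') = 6 - 9 = -3
  B^(n-1-k) = 7^0 mod 127 = 1
  Delta = -3 * 1 mod 127 = 124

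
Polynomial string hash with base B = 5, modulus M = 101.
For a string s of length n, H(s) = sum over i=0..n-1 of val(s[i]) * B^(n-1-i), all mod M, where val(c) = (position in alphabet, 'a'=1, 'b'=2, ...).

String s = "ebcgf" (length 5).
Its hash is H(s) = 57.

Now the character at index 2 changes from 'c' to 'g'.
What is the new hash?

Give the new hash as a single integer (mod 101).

val('c') = 3, val('g') = 7
Position k = 2, exponent = n-1-k = 2
B^2 mod M = 5^2 mod 101 = 25
Delta = (7 - 3) * 25 mod 101 = 100
New hash = (57 + 100) mod 101 = 56

Answer: 56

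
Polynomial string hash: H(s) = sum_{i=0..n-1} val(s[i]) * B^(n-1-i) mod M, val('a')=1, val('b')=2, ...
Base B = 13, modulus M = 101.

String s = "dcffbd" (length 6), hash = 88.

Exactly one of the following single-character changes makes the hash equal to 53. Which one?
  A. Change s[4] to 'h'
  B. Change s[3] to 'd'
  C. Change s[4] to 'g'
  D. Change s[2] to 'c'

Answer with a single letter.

Answer: B

Derivation:
Option A: s[4]='b'->'h', delta=(8-2)*13^1 mod 101 = 78, hash=88+78 mod 101 = 65
Option B: s[3]='f'->'d', delta=(4-6)*13^2 mod 101 = 66, hash=88+66 mod 101 = 53 <-- target
Option C: s[4]='b'->'g', delta=(7-2)*13^1 mod 101 = 65, hash=88+65 mod 101 = 52
Option D: s[2]='f'->'c', delta=(3-6)*13^3 mod 101 = 75, hash=88+75 mod 101 = 62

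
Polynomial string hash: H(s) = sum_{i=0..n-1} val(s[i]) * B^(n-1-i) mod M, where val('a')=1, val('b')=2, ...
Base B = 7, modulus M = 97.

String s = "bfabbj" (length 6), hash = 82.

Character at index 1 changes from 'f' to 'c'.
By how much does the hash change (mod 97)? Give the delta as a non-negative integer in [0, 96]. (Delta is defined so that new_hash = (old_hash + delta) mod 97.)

Answer: 72

Derivation:
Delta formula: (val(new) - val(old)) * B^(n-1-k) mod M
  val('c') - val('f') = 3 - 6 = -3
  B^(n-1-k) = 7^4 mod 97 = 73
  Delta = -3 * 73 mod 97 = 72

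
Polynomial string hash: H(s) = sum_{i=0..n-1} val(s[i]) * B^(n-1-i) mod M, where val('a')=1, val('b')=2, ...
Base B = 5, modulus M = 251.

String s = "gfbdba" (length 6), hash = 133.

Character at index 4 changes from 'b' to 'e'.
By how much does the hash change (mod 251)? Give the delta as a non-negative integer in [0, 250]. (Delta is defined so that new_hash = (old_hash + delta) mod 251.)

Delta formula: (val(new) - val(old)) * B^(n-1-k) mod M
  val('e') - val('b') = 5 - 2 = 3
  B^(n-1-k) = 5^1 mod 251 = 5
  Delta = 3 * 5 mod 251 = 15

Answer: 15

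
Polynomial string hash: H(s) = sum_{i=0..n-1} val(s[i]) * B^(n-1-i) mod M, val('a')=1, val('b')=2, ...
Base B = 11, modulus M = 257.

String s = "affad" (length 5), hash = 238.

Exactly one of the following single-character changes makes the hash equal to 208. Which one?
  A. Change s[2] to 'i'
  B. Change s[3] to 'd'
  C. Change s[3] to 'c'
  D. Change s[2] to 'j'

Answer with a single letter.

Option A: s[2]='f'->'i', delta=(9-6)*11^2 mod 257 = 106, hash=238+106 mod 257 = 87
Option B: s[3]='a'->'d', delta=(4-1)*11^1 mod 257 = 33, hash=238+33 mod 257 = 14
Option C: s[3]='a'->'c', delta=(3-1)*11^1 mod 257 = 22, hash=238+22 mod 257 = 3
Option D: s[2]='f'->'j', delta=(10-6)*11^2 mod 257 = 227, hash=238+227 mod 257 = 208 <-- target

Answer: D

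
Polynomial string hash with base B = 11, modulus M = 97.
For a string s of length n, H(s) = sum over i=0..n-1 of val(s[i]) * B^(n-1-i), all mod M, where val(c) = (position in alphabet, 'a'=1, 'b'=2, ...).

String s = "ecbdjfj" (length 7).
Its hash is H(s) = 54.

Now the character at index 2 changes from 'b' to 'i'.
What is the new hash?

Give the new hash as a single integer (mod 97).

val('b') = 2, val('i') = 9
Position k = 2, exponent = n-1-k = 4
B^4 mod M = 11^4 mod 97 = 91
Delta = (9 - 2) * 91 mod 97 = 55
New hash = (54 + 55) mod 97 = 12

Answer: 12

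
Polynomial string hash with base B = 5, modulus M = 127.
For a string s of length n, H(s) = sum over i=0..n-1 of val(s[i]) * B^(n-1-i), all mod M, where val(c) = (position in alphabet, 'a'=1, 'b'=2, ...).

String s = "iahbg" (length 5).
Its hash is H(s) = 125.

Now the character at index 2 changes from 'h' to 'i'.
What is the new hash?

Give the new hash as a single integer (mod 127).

Answer: 23

Derivation:
val('h') = 8, val('i') = 9
Position k = 2, exponent = n-1-k = 2
B^2 mod M = 5^2 mod 127 = 25
Delta = (9 - 8) * 25 mod 127 = 25
New hash = (125 + 25) mod 127 = 23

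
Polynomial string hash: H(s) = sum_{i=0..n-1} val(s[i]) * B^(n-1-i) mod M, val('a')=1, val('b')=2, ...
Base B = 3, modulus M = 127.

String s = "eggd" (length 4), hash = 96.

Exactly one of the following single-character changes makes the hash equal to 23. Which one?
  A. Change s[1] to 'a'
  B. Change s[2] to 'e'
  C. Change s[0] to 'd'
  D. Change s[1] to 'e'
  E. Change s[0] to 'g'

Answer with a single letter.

Option A: s[1]='g'->'a', delta=(1-7)*3^2 mod 127 = 73, hash=96+73 mod 127 = 42
Option B: s[2]='g'->'e', delta=(5-7)*3^1 mod 127 = 121, hash=96+121 mod 127 = 90
Option C: s[0]='e'->'d', delta=(4-5)*3^3 mod 127 = 100, hash=96+100 mod 127 = 69
Option D: s[1]='g'->'e', delta=(5-7)*3^2 mod 127 = 109, hash=96+109 mod 127 = 78
Option E: s[0]='e'->'g', delta=(7-5)*3^3 mod 127 = 54, hash=96+54 mod 127 = 23 <-- target

Answer: E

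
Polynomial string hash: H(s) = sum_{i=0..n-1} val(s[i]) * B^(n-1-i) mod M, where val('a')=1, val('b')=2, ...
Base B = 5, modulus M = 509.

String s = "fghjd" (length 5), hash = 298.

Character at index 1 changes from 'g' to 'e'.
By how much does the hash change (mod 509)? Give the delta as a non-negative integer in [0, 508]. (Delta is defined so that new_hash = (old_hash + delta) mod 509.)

Answer: 259

Derivation:
Delta formula: (val(new) - val(old)) * B^(n-1-k) mod M
  val('e') - val('g') = 5 - 7 = -2
  B^(n-1-k) = 5^3 mod 509 = 125
  Delta = -2 * 125 mod 509 = 259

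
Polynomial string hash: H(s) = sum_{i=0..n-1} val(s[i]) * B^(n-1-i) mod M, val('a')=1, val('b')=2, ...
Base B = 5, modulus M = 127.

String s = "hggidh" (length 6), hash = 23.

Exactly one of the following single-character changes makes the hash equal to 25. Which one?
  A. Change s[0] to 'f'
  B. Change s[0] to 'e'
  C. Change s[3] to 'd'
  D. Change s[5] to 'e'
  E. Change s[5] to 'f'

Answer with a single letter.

Answer: C

Derivation:
Option A: s[0]='h'->'f', delta=(6-8)*5^5 mod 127 = 100, hash=23+100 mod 127 = 123
Option B: s[0]='h'->'e', delta=(5-8)*5^5 mod 127 = 23, hash=23+23 mod 127 = 46
Option C: s[3]='i'->'d', delta=(4-9)*5^2 mod 127 = 2, hash=23+2 mod 127 = 25 <-- target
Option D: s[5]='h'->'e', delta=(5-8)*5^0 mod 127 = 124, hash=23+124 mod 127 = 20
Option E: s[5]='h'->'f', delta=(6-8)*5^0 mod 127 = 125, hash=23+125 mod 127 = 21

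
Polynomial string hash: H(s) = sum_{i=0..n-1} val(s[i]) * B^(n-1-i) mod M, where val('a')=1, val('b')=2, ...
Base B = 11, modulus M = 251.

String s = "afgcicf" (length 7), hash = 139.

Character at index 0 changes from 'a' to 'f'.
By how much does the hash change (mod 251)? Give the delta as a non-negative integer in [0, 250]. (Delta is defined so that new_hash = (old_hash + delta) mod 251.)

Delta formula: (val(new) - val(old)) * B^(n-1-k) mod M
  val('f') - val('a') = 6 - 1 = 5
  B^(n-1-k) = 11^6 mod 251 = 3
  Delta = 5 * 3 mod 251 = 15

Answer: 15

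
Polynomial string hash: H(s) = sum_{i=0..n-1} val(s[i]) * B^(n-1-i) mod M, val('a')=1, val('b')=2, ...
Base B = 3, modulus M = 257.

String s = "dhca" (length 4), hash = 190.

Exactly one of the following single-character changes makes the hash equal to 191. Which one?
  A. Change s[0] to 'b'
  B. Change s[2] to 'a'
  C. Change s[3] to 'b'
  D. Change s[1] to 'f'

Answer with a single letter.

Option A: s[0]='d'->'b', delta=(2-4)*3^3 mod 257 = 203, hash=190+203 mod 257 = 136
Option B: s[2]='c'->'a', delta=(1-3)*3^1 mod 257 = 251, hash=190+251 mod 257 = 184
Option C: s[3]='a'->'b', delta=(2-1)*3^0 mod 257 = 1, hash=190+1 mod 257 = 191 <-- target
Option D: s[1]='h'->'f', delta=(6-8)*3^2 mod 257 = 239, hash=190+239 mod 257 = 172

Answer: C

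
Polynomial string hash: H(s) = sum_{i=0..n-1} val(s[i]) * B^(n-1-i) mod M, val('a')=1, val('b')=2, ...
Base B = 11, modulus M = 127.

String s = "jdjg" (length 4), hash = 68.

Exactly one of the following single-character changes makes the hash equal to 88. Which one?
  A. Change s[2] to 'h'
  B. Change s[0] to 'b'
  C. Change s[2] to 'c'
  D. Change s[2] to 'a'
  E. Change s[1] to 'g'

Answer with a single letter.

Option A: s[2]='j'->'h', delta=(8-10)*11^1 mod 127 = 105, hash=68+105 mod 127 = 46
Option B: s[0]='j'->'b', delta=(2-10)*11^3 mod 127 = 20, hash=68+20 mod 127 = 88 <-- target
Option C: s[2]='j'->'c', delta=(3-10)*11^1 mod 127 = 50, hash=68+50 mod 127 = 118
Option D: s[2]='j'->'a', delta=(1-10)*11^1 mod 127 = 28, hash=68+28 mod 127 = 96
Option E: s[1]='d'->'g', delta=(7-4)*11^2 mod 127 = 109, hash=68+109 mod 127 = 50

Answer: B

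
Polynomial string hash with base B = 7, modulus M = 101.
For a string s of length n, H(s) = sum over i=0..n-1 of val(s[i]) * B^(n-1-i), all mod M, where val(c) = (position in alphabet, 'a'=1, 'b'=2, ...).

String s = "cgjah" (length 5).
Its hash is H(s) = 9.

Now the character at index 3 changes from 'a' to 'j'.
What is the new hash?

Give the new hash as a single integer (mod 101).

Answer: 72

Derivation:
val('a') = 1, val('j') = 10
Position k = 3, exponent = n-1-k = 1
B^1 mod M = 7^1 mod 101 = 7
Delta = (10 - 1) * 7 mod 101 = 63
New hash = (9 + 63) mod 101 = 72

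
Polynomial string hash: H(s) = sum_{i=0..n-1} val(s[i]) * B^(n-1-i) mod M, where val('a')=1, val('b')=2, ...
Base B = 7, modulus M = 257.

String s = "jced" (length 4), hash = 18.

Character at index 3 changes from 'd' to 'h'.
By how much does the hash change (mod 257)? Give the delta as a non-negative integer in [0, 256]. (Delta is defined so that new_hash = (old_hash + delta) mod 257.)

Delta formula: (val(new) - val(old)) * B^(n-1-k) mod M
  val('h') - val('d') = 8 - 4 = 4
  B^(n-1-k) = 7^0 mod 257 = 1
  Delta = 4 * 1 mod 257 = 4

Answer: 4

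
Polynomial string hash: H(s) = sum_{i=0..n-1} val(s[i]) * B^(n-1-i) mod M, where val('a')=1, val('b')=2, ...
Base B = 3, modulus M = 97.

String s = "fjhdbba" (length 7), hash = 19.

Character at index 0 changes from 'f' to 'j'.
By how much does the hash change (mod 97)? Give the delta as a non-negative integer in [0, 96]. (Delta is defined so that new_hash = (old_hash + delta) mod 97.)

Answer: 6

Derivation:
Delta formula: (val(new) - val(old)) * B^(n-1-k) mod M
  val('j') - val('f') = 10 - 6 = 4
  B^(n-1-k) = 3^6 mod 97 = 50
  Delta = 4 * 50 mod 97 = 6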